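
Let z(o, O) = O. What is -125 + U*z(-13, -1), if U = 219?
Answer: -344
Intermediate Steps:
-125 + U*z(-13, -1) = -125 + 219*(-1) = -125 - 219 = -344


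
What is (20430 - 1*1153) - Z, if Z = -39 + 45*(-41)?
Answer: 21161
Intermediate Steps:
Z = -1884 (Z = -39 - 1845 = -1884)
(20430 - 1*1153) - Z = (20430 - 1*1153) - 1*(-1884) = (20430 - 1153) + 1884 = 19277 + 1884 = 21161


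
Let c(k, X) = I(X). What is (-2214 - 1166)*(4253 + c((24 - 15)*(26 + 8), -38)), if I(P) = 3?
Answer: -14385280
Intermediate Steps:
c(k, X) = 3
(-2214 - 1166)*(4253 + c((24 - 15)*(26 + 8), -38)) = (-2214 - 1166)*(4253 + 3) = -3380*4256 = -14385280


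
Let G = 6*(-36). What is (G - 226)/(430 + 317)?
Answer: -442/747 ≈ -0.59170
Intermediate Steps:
G = -216
(G - 226)/(430 + 317) = (-216 - 226)/(430 + 317) = -442/747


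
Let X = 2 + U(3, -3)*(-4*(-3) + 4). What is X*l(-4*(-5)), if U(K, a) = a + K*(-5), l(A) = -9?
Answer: 2574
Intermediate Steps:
U(K, a) = a - 5*K
X = -286 (X = 2 + (-3 - 5*3)*(-4*(-3) + 4) = 2 + (-3 - 15)*(12 + 4) = 2 - 18*16 = 2 - 288 = -286)
X*l(-4*(-5)) = -286*(-9) = 2574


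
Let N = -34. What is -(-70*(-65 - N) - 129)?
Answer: -2041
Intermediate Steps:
-(-70*(-65 - N) - 129) = -(-70*(-65 - 1*(-34)) - 129) = -(-70*(-65 + 34) - 129) = -(-70*(-31) - 129) = -(2170 - 129) = -1*2041 = -2041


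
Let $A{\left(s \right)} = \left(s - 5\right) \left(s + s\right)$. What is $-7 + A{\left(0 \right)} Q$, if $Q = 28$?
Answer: $-7$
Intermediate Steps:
$A{\left(s \right)} = 2 s \left(-5 + s\right)$ ($A{\left(s \right)} = \left(-5 + s\right) 2 s = 2 s \left(-5 + s\right)$)
$-7 + A{\left(0 \right)} Q = -7 + 2 \cdot 0 \left(-5 + 0\right) 28 = -7 + 2 \cdot 0 \left(-5\right) 28 = -7 + 0 \cdot 28 = -7 + 0 = -7$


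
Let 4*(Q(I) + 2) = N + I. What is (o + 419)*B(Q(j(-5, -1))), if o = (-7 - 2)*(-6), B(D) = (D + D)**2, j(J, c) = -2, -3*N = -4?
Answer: 79937/9 ≈ 8881.9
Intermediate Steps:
N = 4/3 (N = -1/3*(-4) = 4/3 ≈ 1.3333)
Q(I) = -5/3 + I/4 (Q(I) = -2 + (4/3 + I)/4 = -2 + (1/3 + I/4) = -5/3 + I/4)
B(D) = 4*D**2 (B(D) = (2*D)**2 = 4*D**2)
o = 54 (o = -9*(-6) = 54)
(o + 419)*B(Q(j(-5, -1))) = (54 + 419)*(4*(-5/3 + (1/4)*(-2))**2) = 473*(4*(-5/3 - 1/2)**2) = 473*(4*(-13/6)**2) = 473*(4*(169/36)) = 473*(169/9) = 79937/9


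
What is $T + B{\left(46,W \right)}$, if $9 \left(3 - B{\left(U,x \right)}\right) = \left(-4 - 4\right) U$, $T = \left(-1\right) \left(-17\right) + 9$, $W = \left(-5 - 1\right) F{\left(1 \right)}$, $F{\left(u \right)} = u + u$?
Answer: $\frac{629}{9} \approx 69.889$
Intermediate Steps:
$F{\left(u \right)} = 2 u$
$W = -12$ ($W = \left(-5 - 1\right) 2 \cdot 1 = \left(-6\right) 2 = -12$)
$T = 26$ ($T = 17 + 9 = 26$)
$B{\left(U,x \right)} = 3 + \frac{8 U}{9}$ ($B{\left(U,x \right)} = 3 - \frac{\left(-4 - 4\right) U}{9} = 3 - \frac{\left(-8\right) U}{9} = 3 + \frac{8 U}{9}$)
$T + B{\left(46,W \right)} = 26 + \left(3 + \frac{8}{9} \cdot 46\right) = 26 + \left(3 + \frac{368}{9}\right) = 26 + \frac{395}{9} = \frac{629}{9}$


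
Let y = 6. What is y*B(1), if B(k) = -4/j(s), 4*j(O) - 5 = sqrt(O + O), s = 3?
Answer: -480/19 + 96*sqrt(6)/19 ≈ -12.887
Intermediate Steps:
j(O) = 5/4 + sqrt(2)*sqrt(O)/4 (j(O) = 5/4 + sqrt(O + O)/4 = 5/4 + sqrt(2*O)/4 = 5/4 + (sqrt(2)*sqrt(O))/4 = 5/4 + sqrt(2)*sqrt(O)/4)
B(k) = -4/(5/4 + sqrt(6)/4) (B(k) = -4/(5/4 + sqrt(2)*sqrt(3)/4) = -4/(5/4 + sqrt(6)/4))
y*B(1) = 6*(-80/19 + 16*sqrt(6)/19) = -480/19 + 96*sqrt(6)/19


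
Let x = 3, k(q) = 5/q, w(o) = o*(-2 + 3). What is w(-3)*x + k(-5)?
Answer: -10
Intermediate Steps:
w(o) = o (w(o) = o*1 = o)
w(-3)*x + k(-5) = -3*3 + 5/(-5) = -9 + 5*(-⅕) = -9 - 1 = -10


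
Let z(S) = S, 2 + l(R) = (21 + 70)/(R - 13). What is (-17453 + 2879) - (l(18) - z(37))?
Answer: -72766/5 ≈ -14553.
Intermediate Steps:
l(R) = -2 + 91/(-13 + R) (l(R) = -2 + (21 + 70)/(R - 13) = -2 + 91/(-13 + R))
(-17453 + 2879) - (l(18) - z(37)) = (-17453 + 2879) - ((117 - 2*18)/(-13 + 18) - 1*37) = -14574 - ((117 - 36)/5 - 37) = -14574 - ((⅕)*81 - 37) = -14574 - (81/5 - 37) = -14574 - 1*(-104/5) = -14574 + 104/5 = -72766/5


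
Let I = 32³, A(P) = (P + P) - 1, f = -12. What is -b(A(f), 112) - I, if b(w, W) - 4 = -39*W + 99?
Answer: -28503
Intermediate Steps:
A(P) = -1 + 2*P (A(P) = 2*P - 1 = -1 + 2*P)
b(w, W) = 103 - 39*W (b(w, W) = 4 + (-39*W + 99) = 4 + (99 - 39*W) = 103 - 39*W)
I = 32768
-b(A(f), 112) - I = -(103 - 39*112) - 1*32768 = -(103 - 4368) - 32768 = -1*(-4265) - 32768 = 4265 - 32768 = -28503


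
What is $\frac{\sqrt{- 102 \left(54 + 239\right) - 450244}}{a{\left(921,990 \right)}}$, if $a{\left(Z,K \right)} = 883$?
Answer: $\frac{19 i \sqrt{1330}}{883} \approx 0.78473 i$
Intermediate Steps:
$\frac{\sqrt{- 102 \left(54 + 239\right) - 450244}}{a{\left(921,990 \right)}} = \frac{\sqrt{- 102 \left(54 + 239\right) - 450244}}{883} = \sqrt{\left(-102\right) 293 - 450244} \cdot \frac{1}{883} = \sqrt{-29886 - 450244} \cdot \frac{1}{883} = \sqrt{-480130} \cdot \frac{1}{883} = 19 i \sqrt{1330} \cdot \frac{1}{883} = \frac{19 i \sqrt{1330}}{883}$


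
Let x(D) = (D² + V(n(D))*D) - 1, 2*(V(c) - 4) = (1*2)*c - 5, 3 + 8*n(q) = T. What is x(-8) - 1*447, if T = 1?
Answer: -394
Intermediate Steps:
n(q) = -¼ (n(q) = -3/8 + (⅛)*1 = -3/8 + ⅛ = -¼)
V(c) = 3/2 + c (V(c) = 4 + ((1*2)*c - 5)/2 = 4 + (2*c - 5)/2 = 4 + (-5 + 2*c)/2 = 4 + (-5/2 + c) = 3/2 + c)
x(D) = -1 + D² + 5*D/4 (x(D) = (D² + (3/2 - ¼)*D) - 1 = (D² + 5*D/4) - 1 = -1 + D² + 5*D/4)
x(-8) - 1*447 = (-1 + (-8)² + (5/4)*(-8)) - 1*447 = (-1 + 64 - 10) - 447 = 53 - 447 = -394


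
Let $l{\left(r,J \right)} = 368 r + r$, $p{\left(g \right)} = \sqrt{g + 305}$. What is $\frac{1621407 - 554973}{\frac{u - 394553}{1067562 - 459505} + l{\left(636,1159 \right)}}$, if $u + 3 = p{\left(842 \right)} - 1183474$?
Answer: $\frac{92533981033752863531004}{20363196091521468636617} - \frac{648452658738 \sqrt{1147}}{20363196091521468636617} \approx 4.5442$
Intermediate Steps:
$p{\left(g \right)} = \sqrt{305 + g}$
$l{\left(r,J \right)} = 369 r$
$u = -1183477 + \sqrt{1147}$ ($u = -3 - \left(1183474 - \sqrt{305 + 842}\right) = -3 - \left(1183474 - \sqrt{1147}\right) = -1183477 + \sqrt{1147} \approx -1.1834 \cdot 10^{6}$)
$\frac{1621407 - 554973}{\frac{u - 394553}{1067562 - 459505} + l{\left(636,1159 \right)}} = \frac{1621407 - 554973}{\frac{\left(-1183477 + \sqrt{1147}\right) - 394553}{1067562 - 459505} + 369 \cdot 636} = \frac{1066434}{\frac{-1578030 + \sqrt{1147}}{608057} + 234684} = \frac{1066434}{\left(-1578030 + \sqrt{1147}\right) \frac{1}{608057} + 234684} = \frac{1066434}{\left(- \frac{1578030}{608057} + \frac{\sqrt{1147}}{608057}\right) + 234684} = \frac{1066434}{\frac{142699670958}{608057} + \frac{\sqrt{1147}}{608057}}$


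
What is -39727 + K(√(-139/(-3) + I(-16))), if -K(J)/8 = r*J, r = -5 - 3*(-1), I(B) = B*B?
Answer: -39727 + 16*√2721/3 ≈ -39449.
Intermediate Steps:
I(B) = B²
r = -2 (r = -5 + 3 = -2)
K(J) = 16*J (K(J) = -(-16)*J = 16*J)
-39727 + K(√(-139/(-3) + I(-16))) = -39727 + 16*√(-139/(-3) + (-16)²) = -39727 + 16*√(-139*(-⅓) + 256) = -39727 + 16*√(139/3 + 256) = -39727 + 16*√(907/3) = -39727 + 16*(√2721/3) = -39727 + 16*√2721/3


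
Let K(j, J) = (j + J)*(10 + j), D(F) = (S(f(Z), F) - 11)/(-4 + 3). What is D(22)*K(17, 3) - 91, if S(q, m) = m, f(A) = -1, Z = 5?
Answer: -6031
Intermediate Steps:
D(F) = 11 - F (D(F) = (F - 11)/(-4 + 3) = (-11 + F)/(-1) = (-11 + F)*(-1) = 11 - F)
K(j, J) = (10 + j)*(J + j) (K(j, J) = (J + j)*(10 + j) = (10 + j)*(J + j))
D(22)*K(17, 3) - 91 = (11 - 1*22)*(17² + 10*3 + 10*17 + 3*17) - 91 = (11 - 22)*(289 + 30 + 170 + 51) - 91 = -11*540 - 91 = -5940 - 91 = -6031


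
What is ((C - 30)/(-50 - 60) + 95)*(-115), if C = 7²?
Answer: -239913/22 ≈ -10905.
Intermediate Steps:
C = 49
((C - 30)/(-50 - 60) + 95)*(-115) = ((49 - 30)/(-50 - 60) + 95)*(-115) = (19/(-110) + 95)*(-115) = (19*(-1/110) + 95)*(-115) = (-19/110 + 95)*(-115) = (10431/110)*(-115) = -239913/22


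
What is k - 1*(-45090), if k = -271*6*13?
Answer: 23952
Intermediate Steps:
k = -21138 (k = -1626*13 = -21138)
k - 1*(-45090) = -21138 - 1*(-45090) = -21138 + 45090 = 23952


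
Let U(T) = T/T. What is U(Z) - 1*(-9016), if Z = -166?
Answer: 9017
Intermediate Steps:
U(T) = 1
U(Z) - 1*(-9016) = 1 - 1*(-9016) = 1 + 9016 = 9017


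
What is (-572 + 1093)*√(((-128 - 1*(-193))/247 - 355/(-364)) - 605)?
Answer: 521*I*√7219638335/3458 ≈ 12802.0*I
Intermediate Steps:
(-572 + 1093)*√(((-128 - 1*(-193))/247 - 355/(-364)) - 605) = 521*√(((-128 + 193)*(1/247) - 355*(-1/364)) - 605) = 521*√((65*(1/247) + 355/364) - 605) = 521*√((5/19 + 355/364) - 605) = 521*√(8565/6916 - 605) = 521*√(-4175615/6916) = 521*(I*√7219638335/3458) = 521*I*√7219638335/3458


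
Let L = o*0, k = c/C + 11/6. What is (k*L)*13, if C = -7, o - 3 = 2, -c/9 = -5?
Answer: 0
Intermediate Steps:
c = 45 (c = -9*(-5) = 45)
o = 5 (o = 3 + 2 = 5)
k = -193/42 (k = 45/(-7) + 11/6 = 45*(-⅐) + 11*(⅙) = -45/7 + 11/6 = -193/42 ≈ -4.5952)
L = 0 (L = 5*0 = 0)
(k*L)*13 = -193/42*0*13 = 0*13 = 0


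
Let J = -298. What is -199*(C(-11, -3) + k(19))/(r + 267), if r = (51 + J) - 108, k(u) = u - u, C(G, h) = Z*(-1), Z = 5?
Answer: -995/88 ≈ -11.307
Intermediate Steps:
C(G, h) = -5 (C(G, h) = 5*(-1) = -5)
k(u) = 0
r = -355 (r = (51 - 298) - 108 = -247 - 108 = -355)
-199*(C(-11, -3) + k(19))/(r + 267) = -199*(-5 + 0)/(-355 + 267) = -(-995)/(-88) = -(-995)*(-1)/88 = -199*5/88 = -995/88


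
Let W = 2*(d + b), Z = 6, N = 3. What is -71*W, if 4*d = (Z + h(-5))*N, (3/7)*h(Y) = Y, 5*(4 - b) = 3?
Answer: 1207/10 ≈ 120.70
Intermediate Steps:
b = 17/5 (b = 4 - 1/5*3 = 4 - 3/5 = 17/5 ≈ 3.4000)
h(Y) = 7*Y/3
d = -17/4 (d = ((6 + (7/3)*(-5))*3)/4 = ((6 - 35/3)*3)/4 = (-17/3*3)/4 = (1/4)*(-17) = -17/4 ≈ -4.2500)
W = -17/10 (W = 2*(-17/4 + 17/5) = 2*(-17/20) = -17/10 ≈ -1.7000)
-71*W = -71*(-17/10) = 1207/10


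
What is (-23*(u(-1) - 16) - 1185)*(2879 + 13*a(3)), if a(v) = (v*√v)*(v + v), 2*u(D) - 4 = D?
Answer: -4902937/2 - 199251*√3 ≈ -2.7966e+6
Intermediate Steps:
u(D) = 2 + D/2
a(v) = 2*v^(5/2) (a(v) = v^(3/2)*(2*v) = 2*v^(5/2))
(-23*(u(-1) - 16) - 1185)*(2879 + 13*a(3)) = (-23*((2 + (½)*(-1)) - 16) - 1185)*(2879 + 13*(2*3^(5/2))) = (-23*((2 - ½) - 16) - 1185)*(2879 + 13*(2*(9*√3))) = (-23*(3/2 - 16) - 1185)*(2879 + 13*(18*√3)) = (-23*(-29/2) - 1185)*(2879 + 234*√3) = (667/2 - 1185)*(2879 + 234*√3) = -1703*(2879 + 234*√3)/2 = -4902937/2 - 199251*√3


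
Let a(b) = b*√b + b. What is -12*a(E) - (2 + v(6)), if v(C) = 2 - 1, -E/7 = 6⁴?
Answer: 108861 + 3919104*I*√7 ≈ 1.0886e+5 + 1.0369e+7*I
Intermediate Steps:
E = -9072 (E = -7*6⁴ = -7*1296 = -9072)
v(C) = 1
a(b) = b + b^(3/2) (a(b) = b^(3/2) + b = b + b^(3/2))
-12*a(E) - (2 + v(6)) = -12*(-9072 + (-9072)^(3/2)) - (2 + 1) = -12*(-9072 - 326592*I*√7) - 1*3 = (108864 + 3919104*I*√7) - 3 = 108861 + 3919104*I*√7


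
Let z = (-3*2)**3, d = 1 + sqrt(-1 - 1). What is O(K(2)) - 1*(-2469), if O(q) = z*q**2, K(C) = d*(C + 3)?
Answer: 7869 - 10800*I*sqrt(2) ≈ 7869.0 - 15274.0*I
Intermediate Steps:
d = 1 + I*sqrt(2) (d = 1 + sqrt(-2) = 1 + I*sqrt(2) ≈ 1.0 + 1.4142*I)
z = -216 (z = (-6)**3 = -216)
K(C) = (1 + I*sqrt(2))*(3 + C) (K(C) = (1 + I*sqrt(2))*(C + 3) = (1 + I*sqrt(2))*(3 + C))
O(q) = -216*q**2
O(K(2)) - 1*(-2469) = -216*(1 + I*sqrt(2))**2*(3 + 2)**2 - 1*(-2469) = -216*25*(1 + I*sqrt(2))**2 + 2469 = -216*(5 + 5*I*sqrt(2))**2 + 2469 = 2469 - 216*(5 + 5*I*sqrt(2))**2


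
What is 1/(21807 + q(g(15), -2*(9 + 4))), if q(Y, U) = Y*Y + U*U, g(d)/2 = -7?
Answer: 1/22679 ≈ 4.4094e-5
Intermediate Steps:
g(d) = -14 (g(d) = 2*(-7) = -14)
q(Y, U) = U² + Y² (q(Y, U) = Y² + U² = U² + Y²)
1/(21807 + q(g(15), -2*(9 + 4))) = 1/(21807 + ((-2*(9 + 4))² + (-14)²)) = 1/(21807 + ((-2*13)² + 196)) = 1/(21807 + ((-26)² + 196)) = 1/(21807 + (676 + 196)) = 1/(21807 + 872) = 1/22679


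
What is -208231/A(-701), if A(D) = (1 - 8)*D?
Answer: -208231/4907 ≈ -42.435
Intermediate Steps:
A(D) = -7*D
-208231/A(-701) = -208231/((-7*(-701))) = -208231/4907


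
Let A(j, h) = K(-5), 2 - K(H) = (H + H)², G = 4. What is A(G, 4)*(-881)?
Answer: 86338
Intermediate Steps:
K(H) = 2 - 4*H² (K(H) = 2 - (H + H)² = 2 - (2*H)² = 2 - 4*H²)
A(j, h) = -98 (A(j, h) = 2 - 4*(-5)² = 2 - 4*25 = 2 - 100 = -98)
A(G, 4)*(-881) = -98*(-881) = 86338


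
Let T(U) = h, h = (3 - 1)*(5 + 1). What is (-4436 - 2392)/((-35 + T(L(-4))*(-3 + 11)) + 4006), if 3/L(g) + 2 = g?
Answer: -6828/4067 ≈ -1.6789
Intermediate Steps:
L(g) = 3/(-2 + g)
h = 12 (h = 2*6 = 12)
T(U) = 12
(-4436 - 2392)/((-35 + T(L(-4))*(-3 + 11)) + 4006) = (-4436 - 2392)/((-35 + 12*(-3 + 11)) + 4006) = -6828/((-35 + 12*8) + 4006) = -6828/((-35 + 96) + 4006) = -6828/(61 + 4006) = -6828/4067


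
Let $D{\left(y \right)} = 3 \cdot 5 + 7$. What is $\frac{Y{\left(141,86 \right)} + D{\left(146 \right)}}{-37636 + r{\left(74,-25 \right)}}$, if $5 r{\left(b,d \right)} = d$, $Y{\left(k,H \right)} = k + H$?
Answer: $- \frac{83}{12547} \approx -0.0066151$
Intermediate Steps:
$Y{\left(k,H \right)} = H + k$
$r{\left(b,d \right)} = \frac{d}{5}$
$D{\left(y \right)} = 22$ ($D{\left(y \right)} = 15 + 7 = 22$)
$\frac{Y{\left(141,86 \right)} + D{\left(146 \right)}}{-37636 + r{\left(74,-25 \right)}} = \frac{\left(86 + 141\right) + 22}{-37636 + \frac{1}{5} \left(-25\right)} = \frac{227 + 22}{-37636 - 5} = \frac{249}{-37641} = 249 \left(- \frac{1}{37641}\right) = - \frac{83}{12547}$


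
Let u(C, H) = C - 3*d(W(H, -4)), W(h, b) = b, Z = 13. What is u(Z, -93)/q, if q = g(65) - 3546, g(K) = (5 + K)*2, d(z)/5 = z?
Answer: -73/3406 ≈ -0.021433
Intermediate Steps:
d(z) = 5*z
g(K) = 10 + 2*K
u(C, H) = 60 + C (u(C, H) = C - 15*(-4) = C - 3*(-20) = C + 60 = 60 + C)
q = -3406 (q = (10 + 2*65) - 3546 = (10 + 130) - 3546 = 140 - 3546 = -3406)
u(Z, -93)/q = (60 + 13)/(-3406) = 73*(-1/3406) = -73/3406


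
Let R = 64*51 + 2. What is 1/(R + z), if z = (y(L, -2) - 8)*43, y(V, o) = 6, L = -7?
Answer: 1/3180 ≈ 0.00031447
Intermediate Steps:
z = -86 (z = (6 - 8)*43 = -2*43 = -86)
R = 3266 (R = 3264 + 2 = 3266)
1/(R + z) = 1/(3266 - 86) = 1/3180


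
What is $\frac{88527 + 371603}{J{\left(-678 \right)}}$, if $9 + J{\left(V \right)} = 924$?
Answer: $\frac{92026}{183} \approx 502.87$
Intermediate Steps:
$J{\left(V \right)} = 915$ ($J{\left(V \right)} = -9 + 924 = 915$)
$\frac{88527 + 371603}{J{\left(-678 \right)}} = \frac{88527 + 371603}{915} = 460130 \cdot \frac{1}{915} = \frac{92026}{183}$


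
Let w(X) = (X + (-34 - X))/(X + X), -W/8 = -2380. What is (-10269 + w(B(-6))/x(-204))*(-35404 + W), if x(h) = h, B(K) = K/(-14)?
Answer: 1512348607/9 ≈ 1.6804e+8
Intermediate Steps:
B(K) = -K/14 (B(K) = K*(-1/14) = -K/14)
W = 19040 (W = -8*(-2380) = 19040)
w(X) = -17/X (w(X) = -34*1/(2*X) = -17/X)
(-10269 + w(B(-6))/x(-204))*(-35404 + W) = (-10269 - 17/((-1/14*(-6)))/(-204))*(-35404 + 19040) = (-10269 - 17/3/7*(-1/204))*(-16364) = (-10269 - 17*7/3*(-1/204))*(-16364) = (-10269 - 119/3*(-1/204))*(-16364) = (-10269 + 7/36)*(-16364) = -369677/36*(-16364) = 1512348607/9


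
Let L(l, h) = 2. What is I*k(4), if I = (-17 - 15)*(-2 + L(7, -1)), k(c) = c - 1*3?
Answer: 0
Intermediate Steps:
k(c) = -3 + c (k(c) = c - 3 = -3 + c)
I = 0 (I = (-17 - 15)*(-2 + 2) = -32*0 = 0)
I*k(4) = 0*(-3 + 4) = 0*1 = 0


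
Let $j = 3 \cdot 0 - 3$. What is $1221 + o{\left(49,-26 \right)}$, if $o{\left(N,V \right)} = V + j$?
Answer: $1192$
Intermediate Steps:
$j = -3$ ($j = 0 - 3 = -3$)
$o{\left(N,V \right)} = -3 + V$ ($o{\left(N,V \right)} = V - 3 = -3 + V$)
$1221 + o{\left(49,-26 \right)} = 1221 - 29 = 1192$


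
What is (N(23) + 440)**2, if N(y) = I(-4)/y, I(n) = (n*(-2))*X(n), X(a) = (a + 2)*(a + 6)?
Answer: 101767744/529 ≈ 1.9238e+5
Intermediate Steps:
X(a) = (2 + a)*(6 + a)
I(n) = -2*n*(12 + n**2 + 8*n) (I(n) = (n*(-2))*(12 + n**2 + 8*n) = (-2*n)*(12 + n**2 + 8*n) = -2*n*(12 + n**2 + 8*n))
N(y) = -32/y (N(y) = (-2*(-4)*(12 + (-4)**2 + 8*(-4)))/y = (-2*(-4)*(12 + 16 - 32))/y = (-2*(-4)*(-4))/y = -32/y)
(N(23) + 440)**2 = (-32/23 + 440)**2 = (10088/23)**2 = 101767744/529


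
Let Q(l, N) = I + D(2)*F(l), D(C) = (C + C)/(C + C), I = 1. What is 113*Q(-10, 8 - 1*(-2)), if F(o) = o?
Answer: -1017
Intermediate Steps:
D(C) = 1 (D(C) = (2*C)/((2*C)) = (2*C)*(1/(2*C)) = 1)
Q(l, N) = 1 + l (Q(l, N) = 1 + 1*l = 1 + l)
113*Q(-10, 8 - 1*(-2)) = 113*(1 - 10) = 113*(-9) = -1017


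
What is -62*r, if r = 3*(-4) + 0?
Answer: 744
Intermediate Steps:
r = -12 (r = -12 + 0 = -12)
-62*r = -62*(-12) = 744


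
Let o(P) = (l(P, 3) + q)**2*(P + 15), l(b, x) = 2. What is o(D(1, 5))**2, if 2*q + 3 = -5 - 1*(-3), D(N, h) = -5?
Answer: 25/4 ≈ 6.2500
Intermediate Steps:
q = -5/2 (q = -3/2 + (-5 - 1*(-3))/2 = -3/2 + (-5 + 3)/2 = -3/2 + (1/2)*(-2) = -3/2 - 1 = -5/2 ≈ -2.5000)
o(P) = 15/4 + P/4 (o(P) = (2 - 5/2)**2*(P + 15) = (-1/2)**2*(15 + P) = (15 + P)/4 = 15/4 + P/4)
o(D(1, 5))**2 = (15/4 + (1/4)*(-5))**2 = (15/4 - 5/4)**2 = (5/2)**2 = 25/4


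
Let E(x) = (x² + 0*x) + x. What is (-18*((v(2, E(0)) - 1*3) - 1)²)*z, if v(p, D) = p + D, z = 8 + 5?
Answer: -936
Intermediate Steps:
z = 13
E(x) = x + x² (E(x) = (x² + 0) + x = x² + x = x + x²)
v(p, D) = D + p
(-18*((v(2, E(0)) - 1*3) - 1)²)*z = -18*(((0*(1 + 0) + 2) - 1*3) - 1)²*13 = -18*(((0*1 + 2) - 3) - 1)²*13 = -18*(((0 + 2) - 3) - 1)²*13 = -18*((2 - 3) - 1)²*13 = -18*(-1 - 1)²*13 = -18*(-2)²*13 = -18*4*13 = -72*13 = -936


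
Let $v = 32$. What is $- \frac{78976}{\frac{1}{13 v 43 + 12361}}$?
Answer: $-2388945024$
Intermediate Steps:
$- \frac{78976}{\frac{1}{13 v 43 + 12361}} = - \frac{78976}{\frac{1}{13 \cdot 32 \cdot 43 + 12361}} = - \frac{78976}{\frac{1}{416 \cdot 43 + 12361}} = - \frac{78976}{\frac{1}{17888 + 12361}} = - \frac{78976}{\frac{1}{30249}} = - 78976 \frac{1}{\frac{1}{30249}} = \left(-78976\right) 30249 = -2388945024$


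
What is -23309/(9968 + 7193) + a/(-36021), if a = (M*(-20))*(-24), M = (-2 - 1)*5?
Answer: -238684763/206052127 ≈ -1.1584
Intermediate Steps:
M = -15 (M = -3*5 = -15)
a = -7200 (a = -15*(-20)*(-24) = 300*(-24) = -7200)
-23309/(9968 + 7193) + a/(-36021) = -23309/(9968 + 7193) - 7200/(-36021) = -23309/17161 - 7200*(-1/36021) = -23309*1/17161 + 2400/12007 = -23309/17161 + 2400/12007 = -238684763/206052127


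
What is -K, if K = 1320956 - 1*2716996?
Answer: 1396040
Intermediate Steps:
K = -1396040 (K = 1320956 - 2716996 = -1396040)
-K = -1*(-1396040) = 1396040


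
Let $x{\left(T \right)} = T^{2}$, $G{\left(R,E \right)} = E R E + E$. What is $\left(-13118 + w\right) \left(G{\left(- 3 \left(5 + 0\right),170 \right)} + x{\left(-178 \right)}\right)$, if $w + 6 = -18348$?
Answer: $12640602912$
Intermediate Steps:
$G{\left(R,E \right)} = E + R E^{2}$ ($G{\left(R,E \right)} = R E^{2} + E = E + R E^{2}$)
$w = -18354$ ($w = -6 - 18348 = -18354$)
$\left(-13118 + w\right) \left(G{\left(- 3 \left(5 + 0\right),170 \right)} + x{\left(-178 \right)}\right) = \left(-13118 - 18354\right) \left(170 \left(1 + 170 \left(- 3 \left(5 + 0\right)\right)\right) + \left(-178\right)^{2}\right) = - 31472 \left(170 \left(1 + 170 \left(\left(-3\right) 5\right)\right) + 31684\right) = - 31472 \left(170 \left(1 + 170 \left(-15\right)\right) + 31684\right) = - 31472 \left(170 \left(1 - 2550\right) + 31684\right) = - 31472 \left(170 \left(-2549\right) + 31684\right) = - 31472 \left(-433330 + 31684\right) = \left(-31472\right) \left(-401646\right) = 12640602912$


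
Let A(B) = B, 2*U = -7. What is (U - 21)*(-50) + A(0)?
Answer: 1225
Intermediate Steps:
U = -7/2 (U = (½)*(-7) = -7/2 ≈ -3.5000)
(U - 21)*(-50) + A(0) = (-7/2 - 21)*(-50) + 0 = -49/2*(-50) + 0 = 1225 + 0 = 1225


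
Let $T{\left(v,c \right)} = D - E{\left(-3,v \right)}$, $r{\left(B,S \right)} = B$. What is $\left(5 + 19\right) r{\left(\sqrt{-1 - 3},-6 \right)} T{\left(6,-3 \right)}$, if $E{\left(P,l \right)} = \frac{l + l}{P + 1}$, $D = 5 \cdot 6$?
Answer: $1728 i \approx 1728.0 i$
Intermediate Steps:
$D = 30$
$E{\left(P,l \right)} = \frac{2 l}{1 + P}$
$T{\left(v,c \right)} = 30 + v$ ($T{\left(v,c \right)} = 30 - \frac{2 v}{1 - 3} = 30 - \frac{2 v}{-2} = 30 - 2 v \left(- \frac{1}{2}\right) = 30 - - v = 30 + v$)
$\left(5 + 19\right) r{\left(\sqrt{-1 - 3},-6 \right)} T{\left(6,-3 \right)} = \left(5 + 19\right) \sqrt{-1 - 3} \left(30 + 6\right) = 24 \sqrt{-4} \cdot 36 = 24 \cdot 2 i 36 = 48 i 36 = 1728 i$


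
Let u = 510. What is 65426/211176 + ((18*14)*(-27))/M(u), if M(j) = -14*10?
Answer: 25821449/527940 ≈ 48.910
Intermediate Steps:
M(j) = -140
65426/211176 + ((18*14)*(-27))/M(u) = 65426/211176 + ((18*14)*(-27))/(-140) = 65426*(1/211176) + (252*(-27))*(-1/140) = 32713/105588 - 6804*(-1/140) = 32713/105588 + 243/5 = 25821449/527940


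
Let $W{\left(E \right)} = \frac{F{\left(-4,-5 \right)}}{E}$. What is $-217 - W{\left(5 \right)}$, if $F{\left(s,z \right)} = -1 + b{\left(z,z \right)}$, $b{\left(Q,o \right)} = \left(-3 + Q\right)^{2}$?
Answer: $- \frac{1148}{5} \approx -229.6$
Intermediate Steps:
$F{\left(s,z \right)} = -1 + \left(-3 + z\right)^{2}$
$W{\left(E \right)} = \frac{63}{E}$ ($W{\left(E \right)} = \frac{-1 + \left(-3 - 5\right)^{2}}{E} = \frac{-1 + \left(-8\right)^{2}}{E} = \frac{-1 + 64}{E} = \frac{63}{E}$)
$-217 - W{\left(5 \right)} = -217 - \frac{63}{5} = - \frac{1148}{5}$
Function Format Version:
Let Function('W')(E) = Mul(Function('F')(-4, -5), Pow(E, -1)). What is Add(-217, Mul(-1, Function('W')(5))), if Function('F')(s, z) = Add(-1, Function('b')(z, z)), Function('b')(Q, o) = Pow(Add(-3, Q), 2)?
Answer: Rational(-1148, 5) ≈ -229.60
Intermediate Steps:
Function('F')(s, z) = Add(-1, Pow(Add(-3, z), 2))
Function('W')(E) = Mul(63, Pow(E, -1)) (Function('W')(E) = Mul(Add(-1, Pow(Add(-3, -5), 2)), Pow(E, -1)) = Mul(Add(-1, Pow(-8, 2)), Pow(E, -1)) = Mul(Add(-1, 64), Pow(E, -1)) = Mul(63, Pow(E, -1)))
Add(-217, Mul(-1, Function('W')(5))) = Add(-217, Mul(-1, Mul(63, Pow(5, -1)))) = Add(-217, Mul(-1, Mul(63, Rational(1, 5)))) = Add(-217, Mul(-1, Rational(63, 5))) = Add(-217, Rational(-63, 5)) = Rational(-1148, 5)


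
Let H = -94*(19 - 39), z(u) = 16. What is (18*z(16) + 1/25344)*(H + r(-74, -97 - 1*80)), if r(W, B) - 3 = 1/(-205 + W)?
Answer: 958652948747/1767744 ≈ 5.4230e+5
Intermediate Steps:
r(W, B) = 3 + 1/(-205 + W)
H = 1880 (H = -94*(-20) = 1880)
(18*z(16) + 1/25344)*(H + r(-74, -97 - 1*80)) = (18*16 + 1/25344)*(1880 + (-614 + 3*(-74))/(-205 - 74)) = (288 + 1/25344)*(1880 + (-614 - 222)/(-279)) = 7299073*(1880 - 1/279*(-836))/25344 = 7299073*(1880 + 836/279)/25344 = (7299073/25344)*(525356/279) = 958652948747/1767744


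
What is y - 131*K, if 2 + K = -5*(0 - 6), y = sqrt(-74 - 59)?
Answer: -3668 + I*sqrt(133) ≈ -3668.0 + 11.533*I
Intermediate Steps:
y = I*sqrt(133) (y = sqrt(-133) = I*sqrt(133) ≈ 11.533*I)
K = 28 (K = -2 - 5*(0 - 6) = -2 - 5*(-6) = -2 + 30 = 28)
y - 131*K = I*sqrt(133) - 131*28 = I*sqrt(133) - 3668 = -3668 + I*sqrt(133)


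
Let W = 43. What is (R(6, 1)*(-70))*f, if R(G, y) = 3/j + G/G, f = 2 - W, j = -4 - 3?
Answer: 1640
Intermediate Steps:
j = -7
f = -41 (f = 2 - 1*43 = 2 - 43 = -41)
R(G, y) = 4/7 (R(G, y) = 3/(-7) + G/G = 3*(-1/7) + 1 = -3/7 + 1 = 4/7)
(R(6, 1)*(-70))*f = ((4/7)*(-70))*(-41) = -40*(-41) = 1640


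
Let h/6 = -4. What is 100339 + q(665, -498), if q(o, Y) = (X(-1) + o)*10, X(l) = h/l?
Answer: 107229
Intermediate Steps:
h = -24 (h = 6*(-4) = -24)
X(l) = -24/l
q(o, Y) = 240 + 10*o (q(o, Y) = (-24/(-1) + o)*10 = (-24*(-1) + o)*10 = (24 + o)*10 = 240 + 10*o)
100339 + q(665, -498) = 100339 + (240 + 10*665) = 100339 + (240 + 6650) = 100339 + 6890 = 107229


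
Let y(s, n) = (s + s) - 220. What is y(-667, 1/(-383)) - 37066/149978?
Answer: -116551439/74989 ≈ -1554.2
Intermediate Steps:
y(s, n) = -220 + 2*s (y(s, n) = 2*s - 220 = -220 + 2*s)
y(-667, 1/(-383)) - 37066/149978 = (-220 + 2*(-667)) - 37066/149978 = (-220 - 1334) - 37066/149978 = -1554 - 1*18533/74989 = -1554 - 18533/74989 = -116551439/74989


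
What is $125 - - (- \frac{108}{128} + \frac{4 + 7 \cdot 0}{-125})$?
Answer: $\frac{496497}{4000} \approx 124.12$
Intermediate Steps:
$125 - - (- \frac{108}{128} + \frac{4 + 7 \cdot 0}{-125}) = 125 - - (\left(-108\right) \frac{1}{128} + \left(4 + 0\right) \left(- \frac{1}{125}\right)) = 125 - - (- \frac{27}{32} + 4 \left(- \frac{1}{125}\right)) = 125 - - (- \frac{27}{32} - \frac{4}{125}) = 125 - \left(-1\right) \left(- \frac{3503}{4000}\right) = 125 - \frac{3503}{4000} = \frac{496497}{4000}$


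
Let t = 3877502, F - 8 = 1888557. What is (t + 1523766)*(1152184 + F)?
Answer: 16423900269732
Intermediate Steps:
F = 1888565 (F = 8 + 1888557 = 1888565)
(t + 1523766)*(1152184 + F) = (3877502 + 1523766)*(1152184 + 1888565) = 5401268*3040749 = 16423900269732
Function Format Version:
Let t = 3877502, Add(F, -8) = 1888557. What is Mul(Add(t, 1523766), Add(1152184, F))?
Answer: 16423900269732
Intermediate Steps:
F = 1888565 (F = Add(8, 1888557) = 1888565)
Mul(Add(t, 1523766), Add(1152184, F)) = Mul(Add(3877502, 1523766), Add(1152184, 1888565)) = Mul(5401268, 3040749) = 16423900269732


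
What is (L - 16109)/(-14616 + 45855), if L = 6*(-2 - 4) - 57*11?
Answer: -16772/31239 ≈ -0.53689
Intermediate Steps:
L = -663 (L = 6*(-6) - 627 = -36 - 627 = -663)
(L - 16109)/(-14616 + 45855) = (-663 - 16109)/(-14616 + 45855) = -16772/31239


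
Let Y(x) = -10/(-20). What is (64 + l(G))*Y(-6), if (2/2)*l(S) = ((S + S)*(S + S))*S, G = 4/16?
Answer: 1025/32 ≈ 32.031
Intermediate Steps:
G = ¼ (G = 4*(1/16) = ¼ ≈ 0.25000)
Y(x) = ½ (Y(x) = -10*(-1/20) = ½)
l(S) = 4*S³ (l(S) = ((S + S)*(S + S))*S = ((2*S)*(2*S))*S = (4*S²)*S = 4*S³)
(64 + l(G))*Y(-6) = (64 + 4*(¼)³)*(½) = (64 + 4*(1/64))*(½) = (64 + 1/16)*(½) = (1025/16)*(½) = 1025/32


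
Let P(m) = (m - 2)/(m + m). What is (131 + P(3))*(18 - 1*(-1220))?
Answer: 487153/3 ≈ 1.6238e+5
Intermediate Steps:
P(m) = (-2 + m)/(2*m) (P(m) = (-2 + m)/((2*m)) = (-2 + m)*(1/(2*m)) = (-2 + m)/(2*m))
(131 + P(3))*(18 - 1*(-1220)) = (131 + (1/2)*(-2 + 3)/3)*(18 - 1*(-1220)) = (131 + (1/2)*(1/3)*1)*(18 + 1220) = (131 + 1/6)*1238 = (787/6)*1238 = 487153/3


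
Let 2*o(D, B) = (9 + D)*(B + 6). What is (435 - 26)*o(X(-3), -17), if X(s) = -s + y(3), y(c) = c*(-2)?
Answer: -13497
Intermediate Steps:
y(c) = -2*c
X(s) = -6 - s (X(s) = -s - 2*3 = -s - 6 = -6 - s)
o(D, B) = (6 + B)*(9 + D)/2 (o(D, B) = ((9 + D)*(B + 6))/2 = ((9 + D)*(6 + B))/2 = ((6 + B)*(9 + D))/2 = (6 + B)*(9 + D)/2)
(435 - 26)*o(X(-3), -17) = (435 - 26)*(27 + 3*(-6 - 1*(-3)) + (9/2)*(-17) + (½)*(-17)*(-6 - 1*(-3))) = 409*(27 + 3*(-6 + 3) - 153/2 + (½)*(-17)*(-6 + 3)) = 409*(27 + 3*(-3) - 153/2 + (½)*(-17)*(-3)) = 409*(27 - 9 - 153/2 + 51/2) = 409*(-33) = -13497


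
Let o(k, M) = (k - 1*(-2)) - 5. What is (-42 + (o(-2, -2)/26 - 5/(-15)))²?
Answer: 10660225/6084 ≈ 1752.2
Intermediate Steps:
o(k, M) = -3 + k (o(k, M) = (k + 2) - 5 = (2 + k) - 5 = -3 + k)
(-42 + (o(-2, -2)/26 - 5/(-15)))² = (-42 + ((-3 - 2)/26 - 5/(-15)))² = (-42 + (-5*1/26 - 5*(-1/15)))² = (-42 + (-5/26 + ⅓))² = (-42 + 11/78)² = (-3265/78)² = 10660225/6084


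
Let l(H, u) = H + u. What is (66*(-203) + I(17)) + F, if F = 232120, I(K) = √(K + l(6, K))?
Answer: 218722 + 2*√10 ≈ 2.1873e+5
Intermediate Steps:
I(K) = √(6 + 2*K) (I(K) = √(K + (6 + K)) = √(6 + 2*K))
(66*(-203) + I(17)) + F = (66*(-203) + √(6 + 2*17)) + 232120 = (-13398 + √(6 + 34)) + 232120 = (-13398 + √40) + 232120 = (-13398 + 2*√10) + 232120 = 218722 + 2*√10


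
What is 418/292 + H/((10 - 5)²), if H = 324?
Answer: 52529/3650 ≈ 14.392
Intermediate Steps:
418/292 + H/((10 - 5)²) = 418/292 + 324/((10 - 5)²) = 418*(1/292) + 324/(5²) = 209/146 + 324/25 = 52529/3650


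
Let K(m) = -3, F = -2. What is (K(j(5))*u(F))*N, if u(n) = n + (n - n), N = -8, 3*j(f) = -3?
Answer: -48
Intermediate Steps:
j(f) = -1 (j(f) = (⅓)*(-3) = -1)
u(n) = n (u(n) = n + 0 = n)
(K(j(5))*u(F))*N = -3*(-2)*(-8) = 6*(-8) = -48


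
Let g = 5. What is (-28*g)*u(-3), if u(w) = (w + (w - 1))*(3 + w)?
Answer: 0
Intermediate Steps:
u(w) = (-1 + 2*w)*(3 + w) (u(w) = (w + (-1 + w))*(3 + w) = (-1 + 2*w)*(3 + w))
(-28*g)*u(-3) = (-28*5)*(-3 + 2*(-3)**2 + 5*(-3)) = -140*(-3 + 2*9 - 15) = -140*(-3 + 18 - 15) = -140*0 = 0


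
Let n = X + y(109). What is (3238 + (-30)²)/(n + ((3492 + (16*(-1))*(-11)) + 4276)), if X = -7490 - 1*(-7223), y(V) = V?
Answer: 2069/3893 ≈ 0.53147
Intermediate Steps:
X = -267 (X = -7490 + 7223 = -267)
n = -158 (n = -267 + 109 = -158)
(3238 + (-30)²)/(n + ((3492 + (16*(-1))*(-11)) + 4276)) = (3238 + (-30)²)/(-158 + ((3492 + (16*(-1))*(-11)) + 4276)) = (3238 + 900)/(-158 + ((3492 - 16*(-11)) + 4276)) = 4138/(-158 + ((3492 + 176) + 4276)) = 4138/(-158 + (3668 + 4276)) = 4138/(-158 + 7944) = 4138/7786 = 4138*(1/7786) = 2069/3893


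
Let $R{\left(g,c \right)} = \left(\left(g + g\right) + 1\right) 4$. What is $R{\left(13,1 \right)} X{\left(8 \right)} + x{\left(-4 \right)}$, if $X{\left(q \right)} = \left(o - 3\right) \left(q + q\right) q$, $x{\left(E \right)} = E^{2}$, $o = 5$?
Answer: $27664$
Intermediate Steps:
$R{\left(g,c \right)} = 4 + 8 g$ ($R{\left(g,c \right)} = \left(2 g + 1\right) 4 = \left(1 + 2 g\right) 4 = 4 + 8 g$)
$X{\left(q \right)} = 4 q^{2}$ ($X{\left(q \right)} = \left(5 - 3\right) \left(q + q\right) q = 2 \cdot 2 q q = 4 q q = 4 q^{2}$)
$R{\left(13,1 \right)} X{\left(8 \right)} + x{\left(-4 \right)} = \left(4 + 8 \cdot 13\right) 4 \cdot 8^{2} + \left(-4\right)^{2} = \left(4 + 104\right) 4 \cdot 64 + 16 = 108 \cdot 256 + 16 = 27648 + 16 = 27664$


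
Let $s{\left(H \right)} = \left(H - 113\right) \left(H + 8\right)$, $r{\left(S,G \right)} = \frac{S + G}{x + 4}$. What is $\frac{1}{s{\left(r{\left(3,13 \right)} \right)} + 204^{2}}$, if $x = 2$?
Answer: $\frac{9}{363952} \approx 2.4729 \cdot 10^{-5}$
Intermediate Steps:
$r{\left(S,G \right)} = \frac{G}{6} + \frac{S}{6}$ ($r{\left(S,G \right)} = \frac{S + G}{2 + 4} = \frac{G + S}{6} = \left(G + S\right) \frac{1}{6} = \frac{G}{6} + \frac{S}{6}$)
$s{\left(H \right)} = \left(-113 + H\right) \left(8 + H\right)$
$\frac{1}{s{\left(r{\left(3,13 \right)} \right)} + 204^{2}} = \frac{1}{\left(-904 + \left(\frac{1}{6} \cdot 13 + \frac{1}{6} \cdot 3\right)^{2} - 105 \left(\frac{1}{6} \cdot 13 + \frac{1}{6} \cdot 3\right)\right) + 204^{2}} = \frac{1}{\left(-904 + \left(\frac{13}{6} + \frac{1}{2}\right)^{2} - 105 \left(\frac{13}{6} + \frac{1}{2}\right)\right) + 41616} = \frac{1}{\left(-904 + \left(\frac{8}{3}\right)^{2} - 280\right) + 41616} = \frac{1}{\left(-904 + \frac{64}{9} - 280\right) + 41616} = \frac{1}{- \frac{10592}{9} + 41616} = \frac{1}{\frac{363952}{9}} = \frac{9}{363952}$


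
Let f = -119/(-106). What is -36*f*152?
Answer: -325584/53 ≈ -6143.1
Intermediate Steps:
f = 119/106 (f = -119*(-1/106) = 119/106 ≈ 1.1226)
-36*f*152 = -36*119/106*152 = -2142/53*152 = -325584/53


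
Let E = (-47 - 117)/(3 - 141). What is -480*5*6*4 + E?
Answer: -3974318/69 ≈ -57599.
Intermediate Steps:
E = 82/69 (E = -164/(-138) = -164*(-1/138) = 82/69 ≈ 1.1884)
-480*5*6*4 + E = -480*5*6*4 + 82/69 = -14400*4 + 82/69 = -480*120 + 82/69 = -57600 + 82/69 = -3974318/69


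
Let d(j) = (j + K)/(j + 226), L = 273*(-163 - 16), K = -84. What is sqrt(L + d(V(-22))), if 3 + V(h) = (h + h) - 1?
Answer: I*sqrt(387081381)/89 ≈ 221.06*I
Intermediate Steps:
V(h) = -4 + 2*h (V(h) = -3 + ((h + h) - 1) = -3 + (2*h - 1) = -3 + (-1 + 2*h) = -4 + 2*h)
L = -48867 (L = 273*(-179) = -48867)
d(j) = (-84 + j)/(226 + j) (d(j) = (j - 84)/(j + 226) = (-84 + j)/(226 + j))
sqrt(L + d(V(-22))) = sqrt(-48867 + (-84 + (-4 + 2*(-22)))/(226 + (-4 + 2*(-22)))) = sqrt(-48867 + (-84 + (-4 - 44))/(226 + (-4 - 44))) = sqrt(-48867 + (-84 - 48)/(226 - 48)) = sqrt(-48867 - 132/178) = sqrt(-48867 + (1/178)*(-132)) = sqrt(-48867 - 66/89) = sqrt(-4349229/89) = I*sqrt(387081381)/89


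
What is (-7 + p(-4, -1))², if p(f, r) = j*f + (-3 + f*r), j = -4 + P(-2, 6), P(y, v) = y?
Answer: 324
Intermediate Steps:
j = -6 (j = -4 - 2 = -6)
p(f, r) = -3 - 6*f + f*r (p(f, r) = -6*f + (-3 + f*r) = -3 - 6*f + f*r)
(-7 + p(-4, -1))² = (-7 + (-3 - 6*(-4) - 4*(-1)))² = (-7 + (-3 + 24 + 4))² = (-7 + 25)² = 18² = 324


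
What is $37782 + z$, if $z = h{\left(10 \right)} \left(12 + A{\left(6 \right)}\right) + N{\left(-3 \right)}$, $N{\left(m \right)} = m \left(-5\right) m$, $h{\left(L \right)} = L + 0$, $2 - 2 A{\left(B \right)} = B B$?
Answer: $37687$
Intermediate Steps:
$A{\left(B \right)} = 1 - \frac{B^{2}}{2}$ ($A{\left(B \right)} = 1 - \frac{B B}{2} = 1 - \frac{B^{2}}{2}$)
$h{\left(L \right)} = L$
$N{\left(m \right)} = - 5 m^{2}$ ($N{\left(m \right)} = - 5 m m = - 5 m^{2}$)
$z = -95$ ($z = 10 \left(12 + \left(1 - \frac{6^{2}}{2}\right)\right) - 5 \left(-3\right)^{2} = 10 \left(12 + \left(1 - 18\right)\right) - 45 = 10 \left(12 - 17\right) - 45 = 10 \left(-5\right) - 45 = -50 - 45 = -95$)
$37782 + z = 37782 - 95 = 37687$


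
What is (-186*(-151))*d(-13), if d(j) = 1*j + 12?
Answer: -28086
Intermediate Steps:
d(j) = 12 + j (d(j) = j + 12 = 12 + j)
(-186*(-151))*d(-13) = (-186*(-151))*(12 - 13) = 28086*(-1) = -28086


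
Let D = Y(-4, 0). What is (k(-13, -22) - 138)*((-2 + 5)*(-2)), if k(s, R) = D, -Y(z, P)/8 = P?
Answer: 828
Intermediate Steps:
Y(z, P) = -8*P
D = 0 (D = -8*0 = 0)
k(s, R) = 0
(k(-13, -22) - 138)*((-2 + 5)*(-2)) = (0 - 138)*((-2 + 5)*(-2)) = -414*(-2) = -138*(-6) = 828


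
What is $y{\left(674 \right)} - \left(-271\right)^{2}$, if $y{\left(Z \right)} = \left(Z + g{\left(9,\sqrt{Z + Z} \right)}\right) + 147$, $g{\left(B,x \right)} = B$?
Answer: $-72611$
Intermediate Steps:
$y{\left(Z \right)} = 156 + Z$ ($y{\left(Z \right)} = \left(Z + 9\right) + 147 = \left(9 + Z\right) + 147 = 156 + Z$)
$y{\left(674 \right)} - \left(-271\right)^{2} = \left(156 + 674\right) - \left(-271\right)^{2} = 830 - 73441 = -72611$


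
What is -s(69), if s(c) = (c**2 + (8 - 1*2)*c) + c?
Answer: -5244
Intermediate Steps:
s(c) = c**2 + 7*c (s(c) = (c**2 + (8 - 2)*c) + c = (c**2 + 6*c) + c = c**2 + 7*c)
-s(69) = -69*(7 + 69) = -69*76 = -1*5244 = -5244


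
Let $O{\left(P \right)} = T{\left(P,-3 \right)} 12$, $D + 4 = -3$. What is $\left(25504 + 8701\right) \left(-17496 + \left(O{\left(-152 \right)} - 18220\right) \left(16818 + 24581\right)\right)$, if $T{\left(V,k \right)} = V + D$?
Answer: $-28502909108440$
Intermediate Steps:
$D = -7$ ($D = -4 - 3 = -7$)
$T{\left(V,k \right)} = -7 + V$ ($T{\left(V,k \right)} = V - 7 = -7 + V$)
$O{\left(P \right)} = -84 + 12 P$ ($O{\left(P \right)} = \left(-7 + P\right) 12 = -84 + 12 P$)
$\left(25504 + 8701\right) \left(-17496 + \left(O{\left(-152 \right)} - 18220\right) \left(16818 + 24581\right)\right) = \left(25504 + 8701\right) \left(-17496 + \left(\left(-84 + 12 \left(-152\right)\right) - 18220\right) \left(16818 + 24581\right)\right) = 34205 \left(-17496 + \left(\left(-84 - 1824\right) - 18220\right) 41399\right) = 34205 \left(-17496 + \left(-1908 - 18220\right) 41399\right) = 34205 \left(-17496 - 833279072\right) = 34205 \left(-833296568\right) = -28502909108440$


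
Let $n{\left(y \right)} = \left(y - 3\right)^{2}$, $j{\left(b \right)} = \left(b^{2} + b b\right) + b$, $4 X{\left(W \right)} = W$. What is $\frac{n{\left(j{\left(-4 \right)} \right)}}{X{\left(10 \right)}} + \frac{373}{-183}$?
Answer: $\frac{45377}{183} \approx 247.96$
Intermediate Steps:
$X{\left(W \right)} = \frac{W}{4}$
$j{\left(b \right)} = b + 2 b^{2}$ ($j{\left(b \right)} = \left(b^{2} + b^{2}\right) + b = 2 b^{2} + b = b + 2 b^{2}$)
$n{\left(y \right)} = \left(-3 + y\right)^{2}$
$\frac{n{\left(j{\left(-4 \right)} \right)}}{X{\left(10 \right)}} + \frac{373}{-183} = \frac{\left(-3 - 4 \left(1 + 2 \left(-4\right)\right)\right)^{2}}{\frac{1}{4} \cdot 10} + \frac{373}{-183} = \frac{\left(-3 - 4 \left(1 - 8\right)\right)^{2}}{\frac{5}{2}} + 373 \left(- \frac{1}{183}\right) = \left(-3 - -28\right)^{2} \cdot \frac{2}{5} - \frac{373}{183} = \left(-3 + 28\right)^{2} \cdot \frac{2}{5} - \frac{373}{183} = 25^{2} \cdot \frac{2}{5} - \frac{373}{183} = 625 \cdot \frac{2}{5} - \frac{373}{183} = 250 - \frac{373}{183} = \frac{45377}{183}$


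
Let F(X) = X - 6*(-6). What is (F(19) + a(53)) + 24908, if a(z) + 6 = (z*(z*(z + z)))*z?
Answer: 15805919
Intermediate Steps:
F(X) = 36 + X (F(X) = X + 36 = 36 + X)
a(z) = -6 + 2*z⁴ (a(z) = -6 + (z*(z*(z + z)))*z = -6 + (z*(z*(2*z)))*z = -6 + (z*(2*z²))*z = -6 + (2*z³)*z = -6 + 2*z⁴)
(F(19) + a(53)) + 24908 = ((36 + 19) + (-6 + 2*53⁴)) + 24908 = (55 + (-6 + 2*7890481)) + 24908 = (55 + (-6 + 15780962)) + 24908 = (55 + 15780956) + 24908 = 15781011 + 24908 = 15805919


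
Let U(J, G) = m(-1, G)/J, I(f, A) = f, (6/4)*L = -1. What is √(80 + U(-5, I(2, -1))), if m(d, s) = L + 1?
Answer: √17985/15 ≈ 8.9406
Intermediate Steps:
L = -⅔ (L = (⅔)*(-1) = -⅔ ≈ -0.66667)
m(d, s) = ⅓ (m(d, s) = -⅔ + 1 = ⅓)
U(J, G) = 1/(3*J)
√(80 + U(-5, I(2, -1))) = √(80 + (⅓)/(-5)) = √(80 + (⅓)*(-⅕)) = √(80 - 1/15) = √(1199/15) = √17985/15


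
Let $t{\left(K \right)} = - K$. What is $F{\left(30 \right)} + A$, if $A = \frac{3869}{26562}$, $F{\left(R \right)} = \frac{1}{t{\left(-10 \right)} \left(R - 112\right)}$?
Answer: $\frac{1573009}{10890420} \approx 0.14444$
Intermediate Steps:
$F{\left(R \right)} = \frac{1}{-1120 + 10 R}$ ($F{\left(R \right)} = \frac{1}{\left(-1\right) \left(-10\right) \left(R - 112\right)} = \frac{1}{10 \left(-112 + R\right)} = \frac{1}{-1120 + 10 R}$)
$A = \frac{3869}{26562}$ ($A = 3869 \cdot \frac{1}{26562} = \frac{3869}{26562} \approx 0.14566$)
$F{\left(30 \right)} + A = \frac{1}{10 \left(-112 + 30\right)} + \frac{3869}{26562} = \frac{1}{10 \left(-82\right)} + \frac{3869}{26562} = \frac{1}{10} \left(- \frac{1}{82}\right) + \frac{3869}{26562} = - \frac{1}{820} + \frac{3869}{26562} = \frac{1573009}{10890420}$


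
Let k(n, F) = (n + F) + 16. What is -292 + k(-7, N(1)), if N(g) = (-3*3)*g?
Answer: -292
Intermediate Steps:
N(g) = -9*g
k(n, F) = 16 + F + n (k(n, F) = (F + n) + 16 = 16 + F + n)
-292 + k(-7, N(1)) = -292 + (16 - 9*1 - 7) = -292 + (16 - 9 - 7) = -292 + 0 = -292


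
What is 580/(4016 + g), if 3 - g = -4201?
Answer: 29/411 ≈ 0.070560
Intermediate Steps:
g = 4204 (g = 3 - 1*(-4201) = 3 + 4201 = 4204)
580/(4016 + g) = 580/(4016 + 4204) = 580/8220 = 580*(1/8220) = 29/411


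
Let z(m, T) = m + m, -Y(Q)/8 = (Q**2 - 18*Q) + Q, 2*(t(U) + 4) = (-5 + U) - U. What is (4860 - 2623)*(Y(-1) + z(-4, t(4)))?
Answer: -340024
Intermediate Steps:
t(U) = -13/2 (t(U) = -4 + ((-5 + U) - U)/2 = -4 + (1/2)*(-5) = -4 - 5/2 = -13/2)
Y(Q) = -8*Q**2 + 136*Q (Y(Q) = -8*((Q**2 - 18*Q) + Q) = -8*(Q**2 - 17*Q) = -8*Q**2 + 136*Q)
z(m, T) = 2*m
(4860 - 2623)*(Y(-1) + z(-4, t(4))) = (4860 - 2623)*(8*(-1)*(17 - 1*(-1)) + 2*(-4)) = 2237*(8*(-1)*(17 + 1) - 8) = 2237*(8*(-1)*18 - 8) = 2237*(-144 - 8) = 2237*(-152) = -340024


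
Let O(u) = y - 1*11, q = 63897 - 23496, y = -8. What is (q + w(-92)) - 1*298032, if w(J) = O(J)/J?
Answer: -23702033/92 ≈ -2.5763e+5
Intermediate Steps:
q = 40401
O(u) = -19 (O(u) = -8 - 1*11 = -8 - 11 = -19)
w(J) = -19/J
(q + w(-92)) - 1*298032 = (40401 - 19/(-92)) - 1*298032 = (40401 - 19*(-1/92)) - 298032 = (40401 + 19/92) - 298032 = 3716911/92 - 298032 = -23702033/92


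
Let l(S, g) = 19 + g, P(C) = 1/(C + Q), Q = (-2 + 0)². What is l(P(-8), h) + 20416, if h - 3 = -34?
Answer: 20404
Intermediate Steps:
h = -31 (h = 3 - 34 = -31)
Q = 4 (Q = (-2)² = 4)
P(C) = 1/(4 + C) (P(C) = 1/(C + 4) = 1/(4 + C))
l(P(-8), h) + 20416 = (19 - 31) + 20416 = -12 + 20416 = 20404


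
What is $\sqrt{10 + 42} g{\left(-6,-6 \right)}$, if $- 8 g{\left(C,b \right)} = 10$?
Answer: $- \frac{5 \sqrt{13}}{2} \approx -9.0139$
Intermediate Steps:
$g{\left(C,b \right)} = - \frac{5}{4}$ ($g{\left(C,b \right)} = \left(- \frac{1}{8}\right) 10 = - \frac{5}{4}$)
$\sqrt{10 + 42} g{\left(-6,-6 \right)} = \sqrt{10 + 42} \left(- \frac{5}{4}\right) = \sqrt{52} \left(- \frac{5}{4}\right) = 2 \sqrt{13} \left(- \frac{5}{4}\right) = - \frac{5 \sqrt{13}}{2}$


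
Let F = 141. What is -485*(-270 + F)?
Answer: 62565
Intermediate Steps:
-485*(-270 + F) = -485*(-270 + 141) = -485*(-129) = 62565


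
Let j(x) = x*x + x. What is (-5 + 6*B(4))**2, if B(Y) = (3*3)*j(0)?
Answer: 25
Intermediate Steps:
j(x) = x + x**2 (j(x) = x**2 + x = x + x**2)
B(Y) = 0 (B(Y) = (3*3)*(0*(1 + 0)) = 9*(0*1) = 9*0 = 0)
(-5 + 6*B(4))**2 = (-5 + 6*0)**2 = (-5 + 0)**2 = (-5)**2 = 25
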